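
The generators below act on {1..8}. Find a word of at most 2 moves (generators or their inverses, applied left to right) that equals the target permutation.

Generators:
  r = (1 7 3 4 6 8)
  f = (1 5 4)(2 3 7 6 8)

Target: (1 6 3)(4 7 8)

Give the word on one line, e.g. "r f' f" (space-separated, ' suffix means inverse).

r' r'

  after r': (1 8 6 4 3 7)
  after r': (1 6 3)(4 7 8)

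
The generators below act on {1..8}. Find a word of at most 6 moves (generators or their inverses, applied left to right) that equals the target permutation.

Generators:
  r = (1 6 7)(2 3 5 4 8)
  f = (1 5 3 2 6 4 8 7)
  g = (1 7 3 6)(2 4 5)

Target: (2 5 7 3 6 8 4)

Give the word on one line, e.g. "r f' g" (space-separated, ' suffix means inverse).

g' r' r' g'

  after g': (1 6 3 7)(2 5 4)
  after r': (2 3 6)(4 8)
  after r': (1 7 6 8 5 3)
  after g': (2 5 7 3 6 8 4)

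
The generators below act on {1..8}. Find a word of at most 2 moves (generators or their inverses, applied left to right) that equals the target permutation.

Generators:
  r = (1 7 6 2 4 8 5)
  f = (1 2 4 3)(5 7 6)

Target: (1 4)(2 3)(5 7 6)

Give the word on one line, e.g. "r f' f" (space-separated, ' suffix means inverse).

  after f': (1 3 4 2)(5 6 7)
  after f': (1 4)(2 3)(5 7 6)

f' f'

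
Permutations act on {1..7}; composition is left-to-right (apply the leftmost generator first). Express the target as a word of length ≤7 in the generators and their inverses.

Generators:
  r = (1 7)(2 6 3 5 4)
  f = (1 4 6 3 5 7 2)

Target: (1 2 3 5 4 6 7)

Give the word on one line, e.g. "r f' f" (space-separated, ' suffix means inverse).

  after r': (1 7)(2 4 5 3 6)
  after f: (1 2 6)(4 7)
  after f: (2 3 5 7 6 4)
  after r': (1 7 2 6 5)
  after f: (1 2 3 5 4 6 7)

r' f f r' f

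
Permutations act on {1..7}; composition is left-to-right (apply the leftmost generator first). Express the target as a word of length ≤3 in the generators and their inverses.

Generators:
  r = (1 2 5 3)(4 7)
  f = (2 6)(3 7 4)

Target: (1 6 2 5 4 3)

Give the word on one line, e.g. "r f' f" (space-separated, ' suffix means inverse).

r f'

  after r: (1 2 5 3)(4 7)
  after f': (1 6 2 5 4 3)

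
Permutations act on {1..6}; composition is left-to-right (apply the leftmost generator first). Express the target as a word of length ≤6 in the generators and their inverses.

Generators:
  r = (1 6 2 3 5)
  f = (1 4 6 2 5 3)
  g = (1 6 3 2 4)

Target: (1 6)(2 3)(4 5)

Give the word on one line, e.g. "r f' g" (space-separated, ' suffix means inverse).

  after r': (1 5 3 2 6)
  after r': (1 3 6 5 2)
  after f': (1 5 6 2 3 4)
  after r': (1 3 4 5)
  after g': (1 6)(2 3)(4 5)

r' r' f' r' g'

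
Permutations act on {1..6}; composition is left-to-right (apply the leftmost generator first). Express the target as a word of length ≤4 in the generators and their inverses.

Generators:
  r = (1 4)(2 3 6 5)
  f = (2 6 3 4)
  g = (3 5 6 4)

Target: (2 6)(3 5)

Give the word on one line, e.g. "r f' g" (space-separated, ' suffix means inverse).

  after g: (3 5 6 4)
  after f: (2 6)(3 5)

g f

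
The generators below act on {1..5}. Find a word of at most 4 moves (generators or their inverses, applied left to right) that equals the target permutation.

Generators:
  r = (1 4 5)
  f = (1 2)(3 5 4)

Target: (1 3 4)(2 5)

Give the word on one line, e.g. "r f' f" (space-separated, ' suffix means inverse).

  after r: (1 4 5)
  after f: (1 3 5 2)
  after r': (1 3 4)(2 5)

r f r'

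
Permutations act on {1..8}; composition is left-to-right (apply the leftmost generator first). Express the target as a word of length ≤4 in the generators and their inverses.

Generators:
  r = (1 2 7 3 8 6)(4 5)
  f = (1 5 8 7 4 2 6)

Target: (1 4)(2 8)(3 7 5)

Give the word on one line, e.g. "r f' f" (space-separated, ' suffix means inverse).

  after f: (1 5 8 7 4 2 6)
  after r': (1 4)(2 8)(3 7 5)

f r'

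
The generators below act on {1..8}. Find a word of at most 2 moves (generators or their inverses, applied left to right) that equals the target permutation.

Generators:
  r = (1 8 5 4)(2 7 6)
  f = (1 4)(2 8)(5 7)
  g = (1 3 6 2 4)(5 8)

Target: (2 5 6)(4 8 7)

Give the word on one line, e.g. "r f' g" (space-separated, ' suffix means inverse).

  after f': (1 4)(2 8)(5 7)
  after r: (2 5 6)(4 8 7)

f' r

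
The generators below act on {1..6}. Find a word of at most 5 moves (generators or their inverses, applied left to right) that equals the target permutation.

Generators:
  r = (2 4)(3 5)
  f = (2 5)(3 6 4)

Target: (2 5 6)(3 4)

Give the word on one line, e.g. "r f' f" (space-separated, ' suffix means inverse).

r' f r' r' r'

  after r': (2 4)(3 5)
  after f: (2 3)(4 5 6)
  after r': (2 5 6)(3 4)
  after r': (2 3)(4 5 6)
  after r': (2 5 6)(3 4)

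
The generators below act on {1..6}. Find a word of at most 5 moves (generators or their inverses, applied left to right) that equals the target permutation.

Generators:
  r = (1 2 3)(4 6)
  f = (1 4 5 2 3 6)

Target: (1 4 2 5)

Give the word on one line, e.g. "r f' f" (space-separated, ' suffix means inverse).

r f f f f

  after r: (1 2 3)(4 6)
  after f: (1 3 4)(2 6 5)
  after f: (1 6 2)(3 5)
  after f: (2 4 5 6 3)
  after f: (1 4 2 5)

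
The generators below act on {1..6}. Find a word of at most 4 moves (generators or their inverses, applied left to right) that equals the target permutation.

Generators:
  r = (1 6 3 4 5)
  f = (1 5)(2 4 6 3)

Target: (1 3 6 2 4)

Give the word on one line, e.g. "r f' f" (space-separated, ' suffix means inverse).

  after r: (1 6 3 4 5)
  after f: (1 3 6 2 4)

r f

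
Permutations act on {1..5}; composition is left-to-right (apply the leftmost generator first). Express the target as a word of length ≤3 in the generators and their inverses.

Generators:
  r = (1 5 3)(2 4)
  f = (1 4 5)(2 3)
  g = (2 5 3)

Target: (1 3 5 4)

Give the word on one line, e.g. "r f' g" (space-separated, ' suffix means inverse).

  after f': (1 5 4)(2 3)
  after g: (1 3 5 4)

f' g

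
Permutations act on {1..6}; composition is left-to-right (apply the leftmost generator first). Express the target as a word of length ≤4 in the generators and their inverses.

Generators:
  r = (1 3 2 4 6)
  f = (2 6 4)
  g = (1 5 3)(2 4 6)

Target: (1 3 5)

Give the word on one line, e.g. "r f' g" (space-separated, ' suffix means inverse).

  after f': (2 4 6)
  after g: (1 5 3)(2 6 4)
  after g: (1 3 5)

f' g g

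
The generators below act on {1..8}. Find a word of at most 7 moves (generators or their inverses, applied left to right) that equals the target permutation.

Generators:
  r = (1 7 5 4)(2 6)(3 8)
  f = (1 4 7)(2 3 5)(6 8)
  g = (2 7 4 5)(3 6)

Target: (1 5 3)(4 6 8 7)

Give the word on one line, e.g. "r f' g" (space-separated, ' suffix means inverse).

f' f' r f r'

  after f': (1 7 4)(2 5 3)(6 8)
  after f': (1 4 7)(2 3 5)
  after r: (2 8 3 4 5 6)
  after f: (1 4 2 6 3 7)(5 8)
  after r': (1 5 3)(4 6 8 7)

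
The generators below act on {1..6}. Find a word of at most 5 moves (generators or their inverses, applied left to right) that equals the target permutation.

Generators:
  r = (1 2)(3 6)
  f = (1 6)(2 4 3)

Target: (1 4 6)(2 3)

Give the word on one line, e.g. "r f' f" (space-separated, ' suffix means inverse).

r' f r

  after r': (1 2)(3 6)
  after f: (1 4 3)(2 6)
  after r: (1 4 6)(2 3)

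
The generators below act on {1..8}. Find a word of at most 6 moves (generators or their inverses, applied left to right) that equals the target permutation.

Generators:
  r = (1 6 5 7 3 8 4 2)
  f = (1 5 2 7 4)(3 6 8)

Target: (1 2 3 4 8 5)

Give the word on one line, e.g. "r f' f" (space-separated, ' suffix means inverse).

r f r r

  after r: (1 6 5 7 3 8 4 2)
  after f: (1 8)(2 5 4 7 6)
  after r: (1 4 3 8 6)(2 7 5)
  after r: (1 2 3 4 8 5)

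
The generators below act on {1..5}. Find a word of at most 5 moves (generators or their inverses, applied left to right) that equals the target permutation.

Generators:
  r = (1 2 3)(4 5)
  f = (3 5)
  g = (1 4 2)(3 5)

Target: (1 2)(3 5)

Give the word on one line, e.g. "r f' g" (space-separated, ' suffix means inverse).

  after r': (1 3 2)(4 5)
  after f: (1 5 4 3 2)
  after g': (1 3 4 5)
  after r': (1 2)(3 5)

r' f g' r'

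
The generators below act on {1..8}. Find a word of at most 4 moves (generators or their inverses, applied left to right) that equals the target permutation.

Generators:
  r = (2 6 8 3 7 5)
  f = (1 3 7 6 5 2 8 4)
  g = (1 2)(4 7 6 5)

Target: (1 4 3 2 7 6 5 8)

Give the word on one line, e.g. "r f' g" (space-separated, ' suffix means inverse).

  after g: (1 2)(4 7 6 5)
  after f': (1 5 8 2 4 3)
  after g: (1 4 3 2 7 6 5 8)

g f' g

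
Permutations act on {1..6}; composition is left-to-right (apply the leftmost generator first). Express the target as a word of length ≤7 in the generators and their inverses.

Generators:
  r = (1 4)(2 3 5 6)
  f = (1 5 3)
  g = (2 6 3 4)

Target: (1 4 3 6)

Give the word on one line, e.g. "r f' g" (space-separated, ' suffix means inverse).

  after r: (1 4)(2 3 5 6)
  after f': (1 4 3)(2 5 6)
  after r: (2 6 3 4 5)
  after g: (2 3)(4 5 6)
  after r': (1 4 3 6)

r f' r g r'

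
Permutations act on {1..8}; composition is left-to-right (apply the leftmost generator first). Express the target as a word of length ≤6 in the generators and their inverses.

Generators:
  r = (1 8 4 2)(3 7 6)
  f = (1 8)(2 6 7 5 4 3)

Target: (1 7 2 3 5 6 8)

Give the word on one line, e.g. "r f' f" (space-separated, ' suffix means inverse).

  after f: (1 8)(2 6 7 5 4 3)
  after r: (1 4 7 5 2 3)
  after f': (1 5 3 8)(2 4 6)
  after r: (1 5 7 6)(3 4)
  after f': (1 7 2 3 5 6 8)

f r f' r f'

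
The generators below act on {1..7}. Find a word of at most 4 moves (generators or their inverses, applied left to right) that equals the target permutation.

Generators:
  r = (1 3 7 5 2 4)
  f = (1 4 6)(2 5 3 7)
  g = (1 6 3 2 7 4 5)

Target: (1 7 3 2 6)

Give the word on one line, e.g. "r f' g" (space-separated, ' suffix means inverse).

r f

  after r: (1 3 7 5 2 4)
  after f: (1 7 3 2 6)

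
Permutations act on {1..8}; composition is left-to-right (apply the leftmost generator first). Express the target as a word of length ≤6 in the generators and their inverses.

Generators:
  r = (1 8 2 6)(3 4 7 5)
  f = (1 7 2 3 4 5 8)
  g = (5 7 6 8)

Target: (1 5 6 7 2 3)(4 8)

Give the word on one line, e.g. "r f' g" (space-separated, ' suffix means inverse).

f' r r g' g'

  after f': (1 8 5 4 3 2 7)
  after r: (1 2 5 7 8 3 6)
  after r: (1 6 8 4 7 2 3)
  after g': (1 7 2 3)(4 5 8)
  after g': (1 5 6 7 2 3)(4 8)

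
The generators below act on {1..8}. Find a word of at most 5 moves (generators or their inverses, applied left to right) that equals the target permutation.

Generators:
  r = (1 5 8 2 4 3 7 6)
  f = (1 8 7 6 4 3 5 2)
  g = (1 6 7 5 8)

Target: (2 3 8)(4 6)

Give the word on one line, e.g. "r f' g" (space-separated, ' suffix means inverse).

r' r' f' g

  after r': (1 6 7 3 4 2 8 5)
  after r': (1 7 4 8)(2 5 6 3)
  after f': (1 8 2 3 5 7 6 4)
  after g: (2 3 8)(4 6)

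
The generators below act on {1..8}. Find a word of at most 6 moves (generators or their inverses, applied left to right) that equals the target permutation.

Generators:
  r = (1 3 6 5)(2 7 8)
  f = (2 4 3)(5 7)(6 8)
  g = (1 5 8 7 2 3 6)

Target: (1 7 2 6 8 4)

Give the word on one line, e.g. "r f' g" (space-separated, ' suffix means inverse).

g' f r' f' f'

  after g': (1 6 3 2 7 8 5)
  after f: (1 8 7 6 2 5)(3 4)
  after r': (1 7 3 4)(2 6 8)
  after f': (1 5 7 4)(2 8 3)
  after f': (1 7 2 6 8 4)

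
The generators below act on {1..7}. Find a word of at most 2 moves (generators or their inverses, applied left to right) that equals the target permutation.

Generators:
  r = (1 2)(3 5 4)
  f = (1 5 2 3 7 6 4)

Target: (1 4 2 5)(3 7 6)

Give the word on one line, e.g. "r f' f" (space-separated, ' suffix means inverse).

f r

  after f: (1 5 2 3 7 6 4)
  after r: (1 4 2 5)(3 7 6)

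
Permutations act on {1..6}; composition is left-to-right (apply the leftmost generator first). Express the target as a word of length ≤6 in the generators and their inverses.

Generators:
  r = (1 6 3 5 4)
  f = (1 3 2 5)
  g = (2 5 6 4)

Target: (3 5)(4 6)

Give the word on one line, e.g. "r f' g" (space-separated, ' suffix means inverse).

f' g g r g'

  after f': (1 5 2 3)
  after g: (1 6 4 2 3)
  after g: (1 4 5 6 2 3)
  after r: (2 5 3 6)
  after g': (3 5)(4 6)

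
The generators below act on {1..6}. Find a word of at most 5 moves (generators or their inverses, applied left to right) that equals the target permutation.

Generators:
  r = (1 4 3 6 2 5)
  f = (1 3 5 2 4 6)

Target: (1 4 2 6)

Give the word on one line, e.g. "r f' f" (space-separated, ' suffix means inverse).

  after r: (1 4 3 6 2 5)
  after r: (1 3 2)(4 6 5)
  after f: (1 5 6 2 3 4)
  after r': (1 2 4 5 3)
  after f: (1 4 2 6)

r r f r' f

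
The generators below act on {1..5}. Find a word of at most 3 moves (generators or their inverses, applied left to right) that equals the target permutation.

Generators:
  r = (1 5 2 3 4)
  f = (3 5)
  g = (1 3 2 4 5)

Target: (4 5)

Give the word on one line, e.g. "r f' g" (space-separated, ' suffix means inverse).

r g f

  after r: (1 5 2 3 4)
  after g: (3 5 4)
  after f: (4 5)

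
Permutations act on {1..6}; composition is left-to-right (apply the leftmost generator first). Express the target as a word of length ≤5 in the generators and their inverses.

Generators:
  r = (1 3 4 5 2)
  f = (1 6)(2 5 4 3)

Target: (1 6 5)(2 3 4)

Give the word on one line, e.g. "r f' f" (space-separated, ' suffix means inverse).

  after f: (1 6)(2 5 4 3)
  after r': (1 6 2 4)(3 5)
  after r': (1 6 5)(2 3 4)

f r' r'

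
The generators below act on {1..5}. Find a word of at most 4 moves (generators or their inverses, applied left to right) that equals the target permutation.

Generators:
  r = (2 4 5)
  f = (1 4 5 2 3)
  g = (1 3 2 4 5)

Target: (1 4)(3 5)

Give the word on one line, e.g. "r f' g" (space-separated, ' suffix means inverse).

g g r

  after g: (1 3 2 4 5)
  after g: (1 2 5 3 4)
  after r: (1 4)(3 5)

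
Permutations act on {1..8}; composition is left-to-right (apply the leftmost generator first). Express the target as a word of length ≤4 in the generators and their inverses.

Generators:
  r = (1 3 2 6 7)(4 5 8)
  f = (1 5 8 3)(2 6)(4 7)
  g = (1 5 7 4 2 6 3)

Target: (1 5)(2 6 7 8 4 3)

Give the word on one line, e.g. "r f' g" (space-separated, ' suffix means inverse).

  after r: (1 3 2 6 7)(4 5 8)
  after f: (3 6 4 8 7 5)
  after f: (1 5)(2 6 7 8 4 3)

r f f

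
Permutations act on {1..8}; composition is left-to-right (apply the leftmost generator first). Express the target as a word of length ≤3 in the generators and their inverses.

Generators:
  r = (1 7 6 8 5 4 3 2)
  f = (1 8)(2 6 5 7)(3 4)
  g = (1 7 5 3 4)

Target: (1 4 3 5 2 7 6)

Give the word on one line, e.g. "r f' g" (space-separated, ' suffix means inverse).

  after f: (1 8)(2 6 5 7)(3 4)
  after f: (2 5)(6 7)
  after g': (1 4 3 5 2 7 6)

f f g'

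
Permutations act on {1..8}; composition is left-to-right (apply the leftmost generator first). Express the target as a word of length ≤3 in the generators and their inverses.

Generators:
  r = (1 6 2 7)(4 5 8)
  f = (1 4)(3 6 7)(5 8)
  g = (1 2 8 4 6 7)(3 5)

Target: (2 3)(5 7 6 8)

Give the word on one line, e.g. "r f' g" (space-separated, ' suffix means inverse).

r' f' r'

  after r': (1 7 2 6)(4 8 5)
  after f': (1 6 4 5)(2 3 7)
  after r': (2 3)(5 7 6 8)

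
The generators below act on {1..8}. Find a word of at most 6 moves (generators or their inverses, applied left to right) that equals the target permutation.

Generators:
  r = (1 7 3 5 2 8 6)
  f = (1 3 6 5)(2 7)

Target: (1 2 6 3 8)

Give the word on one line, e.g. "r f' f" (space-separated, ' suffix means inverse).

f' f' r' f r'

  after f': (1 5 6 3)(2 7)
  after f': (1 6)(3 5)
  after r': (1 8 2 5 7)
  after f: (1 8 7 3 6 5 2)
  after r': (1 2 6 3 8)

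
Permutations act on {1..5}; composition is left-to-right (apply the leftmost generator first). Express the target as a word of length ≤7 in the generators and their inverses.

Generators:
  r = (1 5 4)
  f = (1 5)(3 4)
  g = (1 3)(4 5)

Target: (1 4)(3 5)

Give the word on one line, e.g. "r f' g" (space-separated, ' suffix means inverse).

r' f' g' f' r

  after r': (1 4 5)
  after f': (1 3 4)
  after g': (3 5 4)
  after f': (1 5 3)
  after r: (1 4)(3 5)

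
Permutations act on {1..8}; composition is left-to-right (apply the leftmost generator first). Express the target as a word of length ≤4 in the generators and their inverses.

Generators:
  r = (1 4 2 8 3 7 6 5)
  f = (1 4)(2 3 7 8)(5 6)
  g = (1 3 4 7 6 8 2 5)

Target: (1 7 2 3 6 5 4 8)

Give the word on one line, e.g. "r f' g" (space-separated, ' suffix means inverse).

g g g

  after g: (1 3 4 7 6 8 2 5)
  after g: (1 4 6 2)(3 7 8 5)
  after g: (1 7 2 3 6 5 4 8)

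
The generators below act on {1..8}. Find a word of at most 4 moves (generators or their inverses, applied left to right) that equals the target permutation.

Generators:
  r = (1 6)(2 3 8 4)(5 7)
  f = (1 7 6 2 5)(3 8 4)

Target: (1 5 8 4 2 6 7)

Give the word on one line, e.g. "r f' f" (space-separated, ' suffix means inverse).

f' r r

  after f': (1 5 2 6 7)(3 4 8)
  after r: (1 7 6 5 3 2)
  after r: (1 5 8 4 2 6 7)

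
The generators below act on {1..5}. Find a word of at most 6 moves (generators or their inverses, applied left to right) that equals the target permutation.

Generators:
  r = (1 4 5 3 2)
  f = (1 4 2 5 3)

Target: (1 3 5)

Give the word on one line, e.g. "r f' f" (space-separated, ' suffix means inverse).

r r f' r'

  after r: (1 4 5 3 2)
  after r: (1 5 2 4 3)
  after f': (1 2)(4 5)
  after r': (1 3 5)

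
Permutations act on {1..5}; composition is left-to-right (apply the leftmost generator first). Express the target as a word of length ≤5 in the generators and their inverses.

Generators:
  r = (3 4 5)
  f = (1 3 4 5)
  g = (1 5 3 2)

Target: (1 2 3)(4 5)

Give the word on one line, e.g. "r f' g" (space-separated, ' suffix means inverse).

  after r': (3 5 4)
  after f: (1 3)
  after g: (1 2)(3 5)
  after f: (1 2 3)(4 5)

r' f g f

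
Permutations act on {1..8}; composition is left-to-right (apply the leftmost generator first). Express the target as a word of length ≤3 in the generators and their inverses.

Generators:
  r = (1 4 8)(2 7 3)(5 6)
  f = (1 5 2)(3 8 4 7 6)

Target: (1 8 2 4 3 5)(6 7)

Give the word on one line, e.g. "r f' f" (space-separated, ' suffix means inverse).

r' r' f'

  after r': (1 8 4)(2 3 7)(5 6)
  after r': (1 4 8)(2 7 3)
  after f': (1 8 2 4 3 5)(6 7)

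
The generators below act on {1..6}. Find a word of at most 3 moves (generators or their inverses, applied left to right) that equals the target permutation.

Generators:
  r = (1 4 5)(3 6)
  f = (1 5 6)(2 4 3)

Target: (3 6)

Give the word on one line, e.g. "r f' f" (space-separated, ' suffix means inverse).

  after r': (1 5 4)(3 6)
  after r': (1 4 5)
  after r': (3 6)

r' r' r'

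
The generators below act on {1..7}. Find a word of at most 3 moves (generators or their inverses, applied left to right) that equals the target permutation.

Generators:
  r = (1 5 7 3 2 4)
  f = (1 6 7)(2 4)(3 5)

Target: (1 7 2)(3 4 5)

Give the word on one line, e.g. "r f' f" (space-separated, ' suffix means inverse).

r r

  after r: (1 5 7 3 2 4)
  after r: (1 7 2)(3 4 5)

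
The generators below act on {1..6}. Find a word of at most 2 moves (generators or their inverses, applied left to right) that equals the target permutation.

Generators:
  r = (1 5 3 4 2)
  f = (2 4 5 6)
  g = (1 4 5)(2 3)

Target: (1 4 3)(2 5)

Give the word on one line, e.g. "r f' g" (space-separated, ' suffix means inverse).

r g'

  after r: (1 5 3 4 2)
  after g': (1 4 3)(2 5)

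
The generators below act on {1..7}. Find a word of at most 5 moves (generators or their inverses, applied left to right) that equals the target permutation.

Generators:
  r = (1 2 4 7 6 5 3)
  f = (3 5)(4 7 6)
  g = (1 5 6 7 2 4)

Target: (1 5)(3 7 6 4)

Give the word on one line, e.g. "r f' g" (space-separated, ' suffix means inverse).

  after g: (1 5 6 7 2 4)
  after f: (1 3 5 4)(2 7)
  after g: (1 3 6 7 4 5)
  after f': (1 5)(3 7 6 4)

g f g f'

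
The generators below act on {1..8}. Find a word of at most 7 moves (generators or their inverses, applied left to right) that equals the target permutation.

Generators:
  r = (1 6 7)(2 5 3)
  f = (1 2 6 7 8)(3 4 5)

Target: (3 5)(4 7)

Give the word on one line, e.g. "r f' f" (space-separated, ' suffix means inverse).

r' f' r f' r'

  after r': (1 7 6)(2 3 5)
  after f': (1 6 8 7 2 5)(3 4)
  after r: (1 7 5 6 8)(2 3 4)
  after f': (1 6 7 4)(2 5)
  after r': (3 5)(4 7)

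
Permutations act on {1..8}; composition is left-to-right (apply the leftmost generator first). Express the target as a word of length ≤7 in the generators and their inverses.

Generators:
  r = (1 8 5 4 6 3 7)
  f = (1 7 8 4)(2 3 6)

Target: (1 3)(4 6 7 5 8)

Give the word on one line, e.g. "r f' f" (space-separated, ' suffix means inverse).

f r' f' f' r

  after f: (1 7 8 4)(2 3 6)
  after r': (1 3 4 7)(2 6)(5 8)
  after f': (1 2 3 8 5 7 4)
  after f': (1 6 3 7 8 5)
  after r: (1 3)(4 6 7 5 8)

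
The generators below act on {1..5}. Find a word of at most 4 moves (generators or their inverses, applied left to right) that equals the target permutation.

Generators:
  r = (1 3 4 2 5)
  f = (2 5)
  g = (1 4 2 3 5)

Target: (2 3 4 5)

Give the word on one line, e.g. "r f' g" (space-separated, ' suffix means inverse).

  after r: (1 3 4 2 5)
  after f': (1 3 4 5)
  after r: (1 4)(2 5 3)
  after g': (2 3 4 5)

r f' r g'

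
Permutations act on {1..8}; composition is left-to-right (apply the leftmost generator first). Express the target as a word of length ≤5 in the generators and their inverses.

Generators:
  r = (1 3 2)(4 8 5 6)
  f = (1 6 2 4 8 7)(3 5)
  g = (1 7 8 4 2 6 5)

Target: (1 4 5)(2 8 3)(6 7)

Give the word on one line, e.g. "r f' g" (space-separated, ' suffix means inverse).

f' g r'

  after f': (1 7 8 4 2 6)(3 5)
  after g: (1 8 2 5 3)(4 6 7)
  after r': (1 4 5)(2 8 3)(6 7)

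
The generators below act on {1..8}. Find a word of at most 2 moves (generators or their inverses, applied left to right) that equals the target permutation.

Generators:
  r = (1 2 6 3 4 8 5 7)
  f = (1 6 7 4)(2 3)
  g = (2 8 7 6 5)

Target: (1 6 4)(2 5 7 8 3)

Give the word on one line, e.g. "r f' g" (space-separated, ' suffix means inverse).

  after g': (2 5 6 7 8)
  after f: (1 6 4)(2 5 7 8 3)

g' f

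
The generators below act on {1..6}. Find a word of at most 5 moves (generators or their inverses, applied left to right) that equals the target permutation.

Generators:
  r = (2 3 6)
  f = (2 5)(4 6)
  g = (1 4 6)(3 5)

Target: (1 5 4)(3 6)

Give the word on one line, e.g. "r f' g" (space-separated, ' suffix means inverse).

r g' r f

  after r: (2 3 6)
  after g': (1 6 2 5 3 4)
  after r: (1 2 5 6 3 4)
  after f: (1 5 4)(3 6)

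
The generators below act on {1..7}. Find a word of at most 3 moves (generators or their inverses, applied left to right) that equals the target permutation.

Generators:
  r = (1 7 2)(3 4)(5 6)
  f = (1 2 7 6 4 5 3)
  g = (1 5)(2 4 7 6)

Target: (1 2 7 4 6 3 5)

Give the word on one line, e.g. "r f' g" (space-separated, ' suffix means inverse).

r' f' r'

  after r': (1 2 7)(3 4)(5 6)
  after f': (3 6 4 5 7)
  after r': (1 2 7 4 6 3 5)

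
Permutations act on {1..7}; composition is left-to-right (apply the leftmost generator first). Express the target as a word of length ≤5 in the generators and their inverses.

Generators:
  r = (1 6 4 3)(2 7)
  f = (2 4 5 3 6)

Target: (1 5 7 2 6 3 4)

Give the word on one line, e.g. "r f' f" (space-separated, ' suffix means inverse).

f r r f r

  after f: (2 4 5 3 6)
  after r: (1 6 7 2 3 4 5)
  after r: (1 4 5 6 2)
  after f: (1 5 2)(3 6 4)
  after r: (1 5 7 2 6 3 4)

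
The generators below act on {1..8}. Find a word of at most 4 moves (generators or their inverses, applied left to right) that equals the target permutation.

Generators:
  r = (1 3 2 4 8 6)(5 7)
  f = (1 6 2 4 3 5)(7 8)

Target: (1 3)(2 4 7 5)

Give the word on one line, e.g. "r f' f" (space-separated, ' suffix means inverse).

f' r r f'

  after f': (1 5 3 4 2 6)(7 8)
  after r: (1 7 6 3 8 5 2)
  after r: (1 5 4 8 7)(2 3 6)
  after f': (1 3)(2 4 7 5)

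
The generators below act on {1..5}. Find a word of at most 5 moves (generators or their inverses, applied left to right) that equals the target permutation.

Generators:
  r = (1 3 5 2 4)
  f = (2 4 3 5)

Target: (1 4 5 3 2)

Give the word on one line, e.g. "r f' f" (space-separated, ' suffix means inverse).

r' f r r f

  after r': (1 4 2 5 3)
  after f: (1 3)
  after r: (1 5 2 4)
  after r: (1 2)(3 5 4)
  after f: (1 4 5 3 2)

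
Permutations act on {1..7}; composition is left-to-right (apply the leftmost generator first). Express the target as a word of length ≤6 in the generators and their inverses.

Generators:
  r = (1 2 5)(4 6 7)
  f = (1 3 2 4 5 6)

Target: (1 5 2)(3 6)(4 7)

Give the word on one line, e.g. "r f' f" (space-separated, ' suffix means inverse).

  after f: (1 3 2 4 5 6)
  after f: (1 2 5)(3 4 6)
  after r': (3 7 6)
  after r': (1 5 2)(3 6)(4 7)

f f r' r'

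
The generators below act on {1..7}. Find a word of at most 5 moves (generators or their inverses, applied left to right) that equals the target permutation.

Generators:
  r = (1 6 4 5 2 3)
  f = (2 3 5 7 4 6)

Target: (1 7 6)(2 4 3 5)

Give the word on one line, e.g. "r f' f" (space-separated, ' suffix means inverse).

  after r': (1 3 2 5 4 6)
  after f: (1 5 6)(2 7 4)
  after f: (1 7 6)(2 4 3 5)

r' f f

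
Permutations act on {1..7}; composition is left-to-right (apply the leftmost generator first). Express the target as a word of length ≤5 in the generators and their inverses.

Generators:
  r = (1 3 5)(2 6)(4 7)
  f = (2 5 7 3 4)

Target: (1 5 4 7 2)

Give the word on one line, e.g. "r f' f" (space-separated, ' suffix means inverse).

  after f': (2 4 3 7 5)
  after f': (2 3 5 4 7)
  after r: (1 3)(2 5 7 6)
  after r: (1 5 4 7 2)

f' f' r r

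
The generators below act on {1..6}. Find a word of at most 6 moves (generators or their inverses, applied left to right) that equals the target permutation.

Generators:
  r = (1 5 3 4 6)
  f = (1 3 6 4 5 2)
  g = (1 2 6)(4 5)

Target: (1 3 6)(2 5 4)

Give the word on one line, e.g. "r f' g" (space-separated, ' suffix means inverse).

  after f': (1 2 5 4 6 3)
  after r: (1 2 3 5 6 4)
  after f: (2 6 5 4 3)
  after f: (1 3)(2 4 6)
  after g': (1 3 6)(2 5 4)

f' r f f g'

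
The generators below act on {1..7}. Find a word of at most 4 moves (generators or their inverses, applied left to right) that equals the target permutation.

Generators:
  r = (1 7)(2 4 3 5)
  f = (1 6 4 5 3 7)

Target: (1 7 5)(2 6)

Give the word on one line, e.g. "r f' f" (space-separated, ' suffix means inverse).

  after f: (1 6 4 5 3 7)
  after r': (1 6 2 5 4 3)
  after f': (2 4 5 6)(3 7)
  after f': (1 7 5)(2 6)

f r' f' f'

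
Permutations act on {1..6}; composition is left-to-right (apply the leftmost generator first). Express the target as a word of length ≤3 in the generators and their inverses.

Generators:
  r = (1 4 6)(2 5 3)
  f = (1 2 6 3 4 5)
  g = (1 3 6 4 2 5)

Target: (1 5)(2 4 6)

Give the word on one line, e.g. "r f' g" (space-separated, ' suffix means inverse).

r g r

  after r: (1 4 6)(2 5 3)
  after g: (1 2)(3 5 6)
  after r: (1 5)(2 4 6)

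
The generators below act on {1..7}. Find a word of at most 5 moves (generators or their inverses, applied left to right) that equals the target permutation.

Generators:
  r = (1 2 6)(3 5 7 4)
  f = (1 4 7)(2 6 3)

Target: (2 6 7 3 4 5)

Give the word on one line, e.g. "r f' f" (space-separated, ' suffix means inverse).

  after f: (1 4 7)(2 6 3)
  after r': (1 7 6 4 5 3)
  after f: (2 6 7 3 4 5)

f r' f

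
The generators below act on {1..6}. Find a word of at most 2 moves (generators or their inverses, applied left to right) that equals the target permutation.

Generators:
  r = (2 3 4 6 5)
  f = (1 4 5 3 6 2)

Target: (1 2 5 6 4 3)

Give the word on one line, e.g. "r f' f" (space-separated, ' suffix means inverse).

r f'

  after r: (2 3 4 6 5)
  after f': (1 2 5 6 4 3)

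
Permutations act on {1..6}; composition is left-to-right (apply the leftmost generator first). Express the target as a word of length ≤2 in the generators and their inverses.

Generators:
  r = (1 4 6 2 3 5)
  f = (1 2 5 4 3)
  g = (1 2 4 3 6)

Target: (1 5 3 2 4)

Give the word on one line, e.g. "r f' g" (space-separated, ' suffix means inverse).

  after f: (1 2 5 4 3)
  after f: (1 5 3 2 4)

f f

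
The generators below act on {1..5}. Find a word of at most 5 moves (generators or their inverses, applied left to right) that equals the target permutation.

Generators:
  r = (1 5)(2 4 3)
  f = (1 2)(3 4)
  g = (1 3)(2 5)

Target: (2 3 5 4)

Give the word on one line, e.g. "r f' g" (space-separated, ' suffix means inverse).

r g' f g g

  after r: (1 5)(2 4 3)
  after g': (1 2 4)(3 5)
  after f: (2 3 5 4)
  after g: (1 3 2)(4 5)
  after g: (2 3 5 4)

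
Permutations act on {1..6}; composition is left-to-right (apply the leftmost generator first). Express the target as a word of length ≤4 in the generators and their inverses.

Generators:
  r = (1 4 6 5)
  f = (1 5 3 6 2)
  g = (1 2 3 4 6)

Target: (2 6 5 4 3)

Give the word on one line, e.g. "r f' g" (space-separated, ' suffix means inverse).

  after g': (1 6 4 3 2)
  after r': (1 4 3 2 5 6)
  after r': (2 6 5 4 3)

g' r' r'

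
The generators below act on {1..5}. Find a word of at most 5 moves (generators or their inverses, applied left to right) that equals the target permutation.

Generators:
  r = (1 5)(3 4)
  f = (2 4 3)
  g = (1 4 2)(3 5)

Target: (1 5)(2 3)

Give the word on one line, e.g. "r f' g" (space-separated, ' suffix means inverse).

r' f' r' r'

  after r': (1 5)(3 4)
  after f': (1 5)(2 3)
  after r': (2 4 3)
  after r': (1 5)(2 3)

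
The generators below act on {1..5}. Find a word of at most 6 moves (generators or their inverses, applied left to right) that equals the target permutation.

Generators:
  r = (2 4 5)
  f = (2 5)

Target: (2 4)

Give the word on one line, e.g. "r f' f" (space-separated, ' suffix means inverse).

  after r: (2 4 5)
  after f': (2 4)
  after f': (2 4 5)
  after f': (2 4)

r f' f' f'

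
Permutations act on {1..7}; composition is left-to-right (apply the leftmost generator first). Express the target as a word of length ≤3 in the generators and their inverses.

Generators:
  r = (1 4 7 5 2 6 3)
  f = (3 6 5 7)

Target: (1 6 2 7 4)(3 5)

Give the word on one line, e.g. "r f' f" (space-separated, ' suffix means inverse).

r' f

  after r': (1 3 6 2 5 7 4)
  after f: (1 6 2 7 4)(3 5)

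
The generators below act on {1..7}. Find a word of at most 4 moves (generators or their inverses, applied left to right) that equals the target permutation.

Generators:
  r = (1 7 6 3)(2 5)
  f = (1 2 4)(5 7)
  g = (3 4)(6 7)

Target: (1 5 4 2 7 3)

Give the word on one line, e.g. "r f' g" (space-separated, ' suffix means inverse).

g' r f

  after g': (3 4)(6 7)
  after r: (1 7 3 4)(2 5)
  after f: (1 5 4 2 7 3)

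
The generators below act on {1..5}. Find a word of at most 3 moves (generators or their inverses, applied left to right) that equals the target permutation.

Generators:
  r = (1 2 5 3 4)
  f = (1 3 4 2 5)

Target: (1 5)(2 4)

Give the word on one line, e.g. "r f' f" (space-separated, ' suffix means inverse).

r' f f

  after r': (1 4 3 5 2)
  after f: (1 2 3)
  after f: (1 5)(2 4)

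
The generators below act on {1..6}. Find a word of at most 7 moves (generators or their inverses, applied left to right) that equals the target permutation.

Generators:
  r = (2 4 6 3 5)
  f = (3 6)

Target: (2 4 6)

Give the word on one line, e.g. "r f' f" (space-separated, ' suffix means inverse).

f' r' f r r

  after f': (3 6)
  after r': (2 5 3 4)
  after f: (2 5 6 3 4)
  after r: (3 6 5)
  after r: (2 4 6)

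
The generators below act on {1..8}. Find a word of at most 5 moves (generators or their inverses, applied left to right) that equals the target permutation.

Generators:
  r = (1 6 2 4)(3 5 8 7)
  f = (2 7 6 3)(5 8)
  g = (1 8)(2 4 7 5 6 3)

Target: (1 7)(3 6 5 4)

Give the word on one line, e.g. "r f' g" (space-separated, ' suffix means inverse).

g f' g'

  after g: (1 8)(2 4 7 5 6 3)
  after f': (1 5 7 8)(2 4)
  after g': (1 7)(3 6 5 4)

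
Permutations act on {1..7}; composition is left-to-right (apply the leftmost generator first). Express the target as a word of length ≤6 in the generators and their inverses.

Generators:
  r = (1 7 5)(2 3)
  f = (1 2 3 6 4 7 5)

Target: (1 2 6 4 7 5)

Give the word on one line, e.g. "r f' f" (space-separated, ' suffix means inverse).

  after r': (1 5 7)(2 3)
  after r': (1 7 5)
  after r': (2 3)
  after f: (1 2 6 4 7 5)

r' r' r' f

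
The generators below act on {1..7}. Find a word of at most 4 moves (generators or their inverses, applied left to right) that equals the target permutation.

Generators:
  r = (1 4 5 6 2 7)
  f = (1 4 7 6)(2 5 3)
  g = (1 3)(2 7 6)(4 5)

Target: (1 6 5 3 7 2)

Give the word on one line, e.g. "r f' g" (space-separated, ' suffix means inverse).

f' r r g

  after f': (1 6 7 4)(2 3 5)
  after r: (1 2 3 6)(5 7)
  after r: (1 7 6 4 5)(2 3)
  after g: (1 6 5 3 7 2)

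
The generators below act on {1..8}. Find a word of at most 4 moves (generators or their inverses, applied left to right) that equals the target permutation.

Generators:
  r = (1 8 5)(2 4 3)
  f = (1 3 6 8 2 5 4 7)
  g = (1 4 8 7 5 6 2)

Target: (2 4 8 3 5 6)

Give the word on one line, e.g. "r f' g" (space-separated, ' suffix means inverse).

f r r g'

  after f: (1 3 6 8 2 5 4 7)
  after r: (1 2)(3 6 5)(4 7 8)
  after r: (1 4 7 5 2 8 3 6)
  after g': (2 4 8 3 5 6)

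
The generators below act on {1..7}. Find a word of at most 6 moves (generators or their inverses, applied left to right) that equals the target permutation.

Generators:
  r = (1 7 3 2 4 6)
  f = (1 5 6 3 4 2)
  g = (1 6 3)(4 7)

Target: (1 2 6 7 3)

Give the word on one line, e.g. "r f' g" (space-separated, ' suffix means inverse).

  after g': (1 3 6)(4 7)
  after r': (1 7 2 3 4)
  after g: (1 4 6 3 7 2)
  after r': (1 2 6 7 3)

g' r' g r'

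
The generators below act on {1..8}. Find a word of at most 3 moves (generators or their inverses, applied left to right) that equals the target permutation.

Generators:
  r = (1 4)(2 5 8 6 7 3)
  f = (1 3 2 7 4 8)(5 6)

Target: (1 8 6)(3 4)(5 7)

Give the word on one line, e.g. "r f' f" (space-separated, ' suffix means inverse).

  after r': (1 4)(2 3 7 6 8 5)
  after f: (1 8 6)(3 4)(5 7)

r' f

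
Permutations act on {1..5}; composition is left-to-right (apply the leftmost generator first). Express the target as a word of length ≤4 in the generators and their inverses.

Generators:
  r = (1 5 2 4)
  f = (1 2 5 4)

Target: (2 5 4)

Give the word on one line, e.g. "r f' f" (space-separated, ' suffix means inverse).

  after f': (1 4 5 2)
  after r: (2 5 4)

f' r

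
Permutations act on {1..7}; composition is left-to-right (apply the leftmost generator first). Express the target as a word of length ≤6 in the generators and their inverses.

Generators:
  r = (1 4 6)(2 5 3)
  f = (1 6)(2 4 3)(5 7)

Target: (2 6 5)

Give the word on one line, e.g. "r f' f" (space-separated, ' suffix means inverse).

  after r': (1 6 4)(2 3 5)
  after f: (3 7 5 4 6)
  after f: (1 6 2 4)(3 5)
  after r: (2 6 5)

r' f f r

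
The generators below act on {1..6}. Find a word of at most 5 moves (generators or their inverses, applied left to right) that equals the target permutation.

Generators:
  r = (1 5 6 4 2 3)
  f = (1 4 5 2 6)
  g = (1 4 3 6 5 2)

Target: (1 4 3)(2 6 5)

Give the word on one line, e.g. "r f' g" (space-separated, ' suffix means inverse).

  after r': (1 3 2 4 6 5)
  after g: (1 6 2 3)(4 5)
  after r: (1 4 6 3 5 2)
  after g': (3 6 4)
  after f: (1 4 3)(2 6 5)

r' g r g' f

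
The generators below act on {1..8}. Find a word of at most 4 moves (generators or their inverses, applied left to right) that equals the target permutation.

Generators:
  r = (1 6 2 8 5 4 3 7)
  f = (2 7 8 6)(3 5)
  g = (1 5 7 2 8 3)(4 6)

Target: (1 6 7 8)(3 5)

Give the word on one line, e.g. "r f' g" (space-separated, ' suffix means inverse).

  after r': (1 7 3 4 5 8 2 6)
  after f': (1 2 8 6)(3 4)(5 7)
  after r': (1 6 7 8)(3 5)

r' f' r'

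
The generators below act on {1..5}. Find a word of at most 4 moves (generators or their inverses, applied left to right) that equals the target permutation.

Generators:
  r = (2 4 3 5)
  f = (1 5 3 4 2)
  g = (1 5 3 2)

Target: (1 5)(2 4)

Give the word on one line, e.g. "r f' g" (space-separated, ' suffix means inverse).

  after g': (1 2 3 5)
  after r': (1 5)(2 4)

g' r'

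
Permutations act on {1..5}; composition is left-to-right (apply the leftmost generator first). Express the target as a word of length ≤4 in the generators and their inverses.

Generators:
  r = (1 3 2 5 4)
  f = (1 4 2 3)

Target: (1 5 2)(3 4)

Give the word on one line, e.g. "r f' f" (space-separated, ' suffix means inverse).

f r'

  after f: (1 4 2 3)
  after r': (1 5 2)(3 4)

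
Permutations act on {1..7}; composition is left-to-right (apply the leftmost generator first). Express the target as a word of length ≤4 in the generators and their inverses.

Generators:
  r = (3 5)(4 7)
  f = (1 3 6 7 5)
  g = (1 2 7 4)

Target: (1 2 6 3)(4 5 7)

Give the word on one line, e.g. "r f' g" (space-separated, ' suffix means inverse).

  after g: (1 2 7 4)
  after r: (1 2 4)(3 5)
  after r: (1 2 7 4)
  after f': (1 2 6 3)(4 5 7)

g r r f'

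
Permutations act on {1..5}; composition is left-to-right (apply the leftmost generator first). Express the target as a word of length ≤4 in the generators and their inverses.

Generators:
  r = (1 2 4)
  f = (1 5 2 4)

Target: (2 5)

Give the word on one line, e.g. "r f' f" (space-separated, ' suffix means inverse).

  after r': (1 4 2)
  after f: (2 5)

r' f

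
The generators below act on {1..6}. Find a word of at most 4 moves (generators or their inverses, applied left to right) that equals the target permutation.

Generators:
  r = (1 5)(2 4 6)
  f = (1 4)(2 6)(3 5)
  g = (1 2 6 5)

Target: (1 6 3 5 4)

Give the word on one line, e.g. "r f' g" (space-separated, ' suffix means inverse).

g f'

  after g: (1 2 6 5)
  after f': (1 6 3 5 4)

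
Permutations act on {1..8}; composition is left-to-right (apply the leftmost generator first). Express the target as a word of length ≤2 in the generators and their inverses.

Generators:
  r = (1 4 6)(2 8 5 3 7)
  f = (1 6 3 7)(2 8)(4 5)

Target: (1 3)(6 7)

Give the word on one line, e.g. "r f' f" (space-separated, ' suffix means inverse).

  after f': (1 7 3 6)(2 8)(4 5)
  after f': (1 3)(6 7)

f' f'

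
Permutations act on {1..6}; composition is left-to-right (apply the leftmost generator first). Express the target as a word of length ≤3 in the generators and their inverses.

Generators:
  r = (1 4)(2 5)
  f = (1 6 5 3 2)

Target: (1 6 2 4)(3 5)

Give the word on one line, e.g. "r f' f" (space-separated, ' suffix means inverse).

f r'

  after f: (1 6 5 3 2)
  after r': (1 6 2 4)(3 5)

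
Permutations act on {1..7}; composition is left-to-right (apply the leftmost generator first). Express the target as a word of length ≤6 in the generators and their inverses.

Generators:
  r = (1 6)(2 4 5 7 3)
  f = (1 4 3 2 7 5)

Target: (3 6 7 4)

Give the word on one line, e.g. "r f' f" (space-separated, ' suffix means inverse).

f' f' r f' f'

  after f': (1 5 7 2 3 4)
  after f': (1 7 3)(2 4 5)
  after r: (1 3 6)(2 5 4 7)
  after f': (1 4 2 7 3 6 5)
  after f': (3 6 7 4)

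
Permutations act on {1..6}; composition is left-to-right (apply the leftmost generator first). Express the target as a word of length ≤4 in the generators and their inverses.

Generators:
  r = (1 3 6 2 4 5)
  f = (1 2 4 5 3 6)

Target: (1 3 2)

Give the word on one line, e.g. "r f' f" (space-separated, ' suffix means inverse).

  after r': (1 5 4 2 6 3)
  after f: (1 3 2)

r' f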